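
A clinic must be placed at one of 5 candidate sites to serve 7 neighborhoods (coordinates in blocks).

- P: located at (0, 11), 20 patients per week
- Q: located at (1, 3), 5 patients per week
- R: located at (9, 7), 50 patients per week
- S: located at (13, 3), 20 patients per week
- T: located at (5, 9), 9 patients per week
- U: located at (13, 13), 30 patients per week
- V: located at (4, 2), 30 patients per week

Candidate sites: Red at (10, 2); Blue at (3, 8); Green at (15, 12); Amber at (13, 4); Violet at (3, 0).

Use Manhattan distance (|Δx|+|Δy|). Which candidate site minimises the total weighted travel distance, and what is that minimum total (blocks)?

Blue, total 1492 blocks

Total weighted distance at each candidate:
  Red (10, 2): total = 1518
  Blue (3, 8): total = 1492
  Green (15, 12): total = 2042
  Amber (13, 4): total = 1552
  Violet (3, 0): total = 2094
Minimum is at Blue with total 1492 blocks.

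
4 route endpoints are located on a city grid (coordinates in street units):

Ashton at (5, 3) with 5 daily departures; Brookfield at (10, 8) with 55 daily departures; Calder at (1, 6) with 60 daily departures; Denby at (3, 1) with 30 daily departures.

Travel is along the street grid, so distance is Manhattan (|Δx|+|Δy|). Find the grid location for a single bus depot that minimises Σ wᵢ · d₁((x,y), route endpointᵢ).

(3, 6)

Manhattan distance separates: Σwᵢ(|x−xᵢ|+|y−yᵢ|) = Σwᵢ|x−xᵢ| + Σwᵢ|y−yᵢ|, so x and y are optimised independently as 1-D weighted medians.
Total weight W = 150; half = 75.
x-coordinate, sorted with cumulative weight:
  x=1 (Calder, w=60) cum 60
  x=3 (Denby, w=30) cum 90  ← median
  x=5 (Ashton, w=5) cum 95
  x=10 (Brookfield, w=55) cum 150
⇒ x* = 3
y-coordinate, sorted with cumulative weight:
  y=1 (Denby, w=30) cum 30
  y=3 (Ashton, w=5) cum 35
  y=6 (Calder, w=60) cum 95  ← median
  y=8 (Brookfield, w=55) cum 150
⇒ y* = 6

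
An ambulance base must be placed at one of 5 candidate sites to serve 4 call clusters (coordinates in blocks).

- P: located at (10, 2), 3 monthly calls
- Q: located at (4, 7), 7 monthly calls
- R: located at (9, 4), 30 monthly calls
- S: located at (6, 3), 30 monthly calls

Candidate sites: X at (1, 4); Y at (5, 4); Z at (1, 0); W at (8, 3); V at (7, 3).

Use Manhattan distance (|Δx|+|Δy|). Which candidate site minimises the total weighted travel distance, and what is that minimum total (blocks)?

V, total 181 blocks

Total weighted distance at each candidate:
  X (1, 4): total = 495
  Y (5, 4): total = 229
  Z (1, 0): total = 703
  W (8, 3): total = 185
  V (7, 3): total = 181
Minimum is at V with total 181 blocks.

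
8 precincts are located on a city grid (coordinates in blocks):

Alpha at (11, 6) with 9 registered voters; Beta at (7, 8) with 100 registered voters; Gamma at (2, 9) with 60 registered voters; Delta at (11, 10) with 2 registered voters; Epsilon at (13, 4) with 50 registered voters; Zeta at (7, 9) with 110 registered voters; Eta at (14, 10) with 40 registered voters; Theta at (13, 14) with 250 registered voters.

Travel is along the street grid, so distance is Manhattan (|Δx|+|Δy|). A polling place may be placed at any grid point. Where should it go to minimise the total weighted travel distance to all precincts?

Manhattan distance separates: Σwᵢ(|x−xᵢ|+|y−yᵢ|) = Σwᵢ|x−xᵢ| + Σwᵢ|y−yᵢ|, so x and y are optimised independently as 1-D weighted medians.
Total weight W = 621; half = 310.5.
x-coordinate, sorted with cumulative weight:
  x=2 (Gamma, w=60) cum 60
  x=7 (Beta, w=100) cum 160
  x=7 (Zeta, w=110) cum 270
  x=11 (Alpha, w=9) cum 279
  x=11 (Delta, w=2) cum 281
  x=13 (Epsilon, w=50) cum 331  ← median
  x=13 (Theta, w=250) cum 581
  x=14 (Eta, w=40) cum 621
⇒ x* = 13
y-coordinate, sorted with cumulative weight:
  y=4 (Epsilon, w=50) cum 50
  y=6 (Alpha, w=9) cum 59
  y=8 (Beta, w=100) cum 159
  y=9 (Gamma, w=60) cum 219
  y=9 (Zeta, w=110) cum 329  ← median
  y=10 (Delta, w=2) cum 331
  y=10 (Eta, w=40) cum 371
  y=14 (Theta, w=250) cum 621
⇒ y* = 9

(13, 9)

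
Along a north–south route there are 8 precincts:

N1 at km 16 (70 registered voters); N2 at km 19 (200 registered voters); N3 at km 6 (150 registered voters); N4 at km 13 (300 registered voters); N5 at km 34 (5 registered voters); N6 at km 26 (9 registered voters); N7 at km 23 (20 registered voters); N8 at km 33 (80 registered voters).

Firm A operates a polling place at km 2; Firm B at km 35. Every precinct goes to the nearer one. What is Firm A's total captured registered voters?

520

The indifferent point is the midpoint (2+35)/2 = 18.5; precincts left of it (closer to Firm A at 2) go to Firm A, those right go to Firm B.
  N3 at 6 (w=150) → Firm A
  N4 at 13 (w=300) → Firm A
  N1 at 16 (w=70) → Firm A
  N2 at 19 (w=200) → Firm B
  N7 at 23 (w=20) → Firm B
  N6 at 26 (w=9) → Firm B
  N8 at 33 (w=80) → Firm B
  N5 at 34 (w=5) → Firm B
Firm A captures 520; Firm B captures 314.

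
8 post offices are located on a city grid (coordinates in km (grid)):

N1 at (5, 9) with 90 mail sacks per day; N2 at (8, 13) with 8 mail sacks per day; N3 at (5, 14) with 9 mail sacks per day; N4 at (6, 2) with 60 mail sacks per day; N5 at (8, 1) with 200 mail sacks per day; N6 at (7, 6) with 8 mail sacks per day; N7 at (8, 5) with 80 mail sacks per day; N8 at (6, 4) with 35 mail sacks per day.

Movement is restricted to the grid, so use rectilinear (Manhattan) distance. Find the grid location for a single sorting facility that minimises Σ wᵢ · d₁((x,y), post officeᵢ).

(8, 2)

Manhattan distance separates: Σwᵢ(|x−xᵢ|+|y−yᵢ|) = Σwᵢ|x−xᵢ| + Σwᵢ|y−yᵢ|, so x and y are optimised independently as 1-D weighted medians.
Total weight W = 490; half = 245.
x-coordinate, sorted with cumulative weight:
  x=5 (N1, w=90) cum 90
  x=5 (N3, w=9) cum 99
  x=6 (N4, w=60) cum 159
  x=6 (N8, w=35) cum 194
  x=7 (N6, w=8) cum 202
  x=8 (N2, w=8) cum 210
  x=8 (N5, w=200) cum 410  ← median
  x=8 (N7, w=80) cum 490
⇒ x* = 8
y-coordinate, sorted with cumulative weight:
  y=1 (N5, w=200) cum 200
  y=2 (N4, w=60) cum 260  ← median
  y=4 (N8, w=35) cum 295
  y=5 (N7, w=80) cum 375
  y=6 (N6, w=8) cum 383
  y=9 (N1, w=90) cum 473
  y=13 (N2, w=8) cum 481
  y=14 (N3, w=9) cum 490
⇒ y* = 2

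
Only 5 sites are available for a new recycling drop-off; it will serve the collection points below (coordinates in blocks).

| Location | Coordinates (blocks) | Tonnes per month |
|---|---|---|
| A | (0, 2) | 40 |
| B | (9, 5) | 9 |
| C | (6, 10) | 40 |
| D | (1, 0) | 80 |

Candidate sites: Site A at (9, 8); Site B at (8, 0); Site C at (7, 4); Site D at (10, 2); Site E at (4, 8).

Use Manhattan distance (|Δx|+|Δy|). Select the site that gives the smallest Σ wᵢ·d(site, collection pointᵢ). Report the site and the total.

Total weighted distance at each candidate:
  Site A (9, 8): total = 2107
  Site B (8, 0): total = 1494
  Site C (7, 4): total = 1467
  Site D (10, 2): total = 1796
  Site E (4, 8): total = 1512
Minimum is at Site C with total 1467 blocks.

Site C, total 1467 blocks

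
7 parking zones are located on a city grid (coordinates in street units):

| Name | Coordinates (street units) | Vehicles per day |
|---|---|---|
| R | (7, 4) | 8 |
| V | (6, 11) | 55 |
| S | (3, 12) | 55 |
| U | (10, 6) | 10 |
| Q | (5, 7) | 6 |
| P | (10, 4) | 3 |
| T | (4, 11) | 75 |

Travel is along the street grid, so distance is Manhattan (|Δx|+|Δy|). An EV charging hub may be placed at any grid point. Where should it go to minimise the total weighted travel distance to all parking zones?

(4, 11)

Manhattan distance separates: Σwᵢ(|x−xᵢ|+|y−yᵢ|) = Σwᵢ|x−xᵢ| + Σwᵢ|y−yᵢ|, so x and y are optimised independently as 1-D weighted medians.
Total weight W = 212; half = 106.
x-coordinate, sorted with cumulative weight:
  x=3 (S, w=55) cum 55
  x=4 (T, w=75) cum 130  ← median
  x=5 (Q, w=6) cum 136
  x=6 (V, w=55) cum 191
  x=7 (R, w=8) cum 199
  x=10 (U, w=10) cum 209
  x=10 (P, w=3) cum 212
⇒ x* = 4
y-coordinate, sorted with cumulative weight:
  y=4 (R, w=8) cum 8
  y=4 (P, w=3) cum 11
  y=6 (U, w=10) cum 21
  y=7 (Q, w=6) cum 27
  y=11 (V, w=55) cum 82
  y=11 (T, w=75) cum 157  ← median
  y=12 (S, w=55) cum 212
⇒ y* = 11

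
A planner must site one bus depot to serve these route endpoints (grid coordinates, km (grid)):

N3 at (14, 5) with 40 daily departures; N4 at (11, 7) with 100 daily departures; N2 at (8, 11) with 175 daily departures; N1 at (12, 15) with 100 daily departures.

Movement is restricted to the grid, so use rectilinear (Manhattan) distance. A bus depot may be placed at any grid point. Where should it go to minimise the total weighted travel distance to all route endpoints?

Manhattan distance separates: Σwᵢ(|x−xᵢ|+|y−yᵢ|) = Σwᵢ|x−xᵢ| + Σwᵢ|y−yᵢ|, so x and y are optimised independently as 1-D weighted medians.
Total weight W = 415; half = 207.5.
x-coordinate, sorted with cumulative weight:
  x=8 (N2, w=175) cum 175
  x=11 (N4, w=100) cum 275  ← median
  x=12 (N1, w=100) cum 375
  x=14 (N3, w=40) cum 415
⇒ x* = 11
y-coordinate, sorted with cumulative weight:
  y=5 (N3, w=40) cum 40
  y=7 (N4, w=100) cum 140
  y=11 (N2, w=175) cum 315  ← median
  y=15 (N1, w=100) cum 415
⇒ y* = 11

(11, 11)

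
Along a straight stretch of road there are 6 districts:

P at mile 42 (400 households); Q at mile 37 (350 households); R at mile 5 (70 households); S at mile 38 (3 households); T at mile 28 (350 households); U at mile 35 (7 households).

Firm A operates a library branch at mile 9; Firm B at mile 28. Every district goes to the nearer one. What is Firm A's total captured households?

The indifferent point is the midpoint (9+28)/2 = 18.5; districts left of it (closer to Firm A at 9) go to Firm A, those right go to Firm B.
  R at 5 (w=70) → Firm A
  T at 28 (w=350) → Firm B
  U at 35 (w=7) → Firm B
  Q at 37 (w=350) → Firm B
  S at 38 (w=3) → Firm B
  P at 42 (w=400) → Firm B
Firm A captures 70; Firm B captures 1110.

70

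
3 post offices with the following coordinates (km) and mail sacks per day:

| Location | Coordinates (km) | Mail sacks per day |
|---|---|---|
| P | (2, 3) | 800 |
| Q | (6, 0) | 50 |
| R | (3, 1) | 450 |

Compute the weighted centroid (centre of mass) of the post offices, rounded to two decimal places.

The minimiser of Σwᵢ‖p−pᵢ‖² is the weighted centroid p* = (Σwᵢpᵢ)/(Σwᵢ).
Σwᵢ = 1300.
Σwᵢxᵢ = 800·2 + 50·6 + 450·3 = 3250.
Σwᵢyᵢ = 800·3 + 50·0 + 450·1 = 2850.
x* = 3250/1300 = 2.50, y* = 2850/1300 = 2.19.

(2.50, 2.19)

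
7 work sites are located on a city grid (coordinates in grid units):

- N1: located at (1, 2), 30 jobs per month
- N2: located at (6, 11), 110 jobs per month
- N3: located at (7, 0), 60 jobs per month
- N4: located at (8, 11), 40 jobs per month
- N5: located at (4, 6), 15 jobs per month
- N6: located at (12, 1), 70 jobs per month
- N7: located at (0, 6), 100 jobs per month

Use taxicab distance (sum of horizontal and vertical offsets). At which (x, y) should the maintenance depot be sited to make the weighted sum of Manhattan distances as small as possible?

(6, 6)

Manhattan distance separates: Σwᵢ(|x−xᵢ|+|y−yᵢ|) = Σwᵢ|x−xᵢ| + Σwᵢ|y−yᵢ|, so x and y are optimised independently as 1-D weighted medians.
Total weight W = 425; half = 212.5.
x-coordinate, sorted with cumulative weight:
  x=0 (N7, w=100) cum 100
  x=1 (N1, w=30) cum 130
  x=4 (N5, w=15) cum 145
  x=6 (N2, w=110) cum 255  ← median
  x=7 (N3, w=60) cum 315
  x=8 (N4, w=40) cum 355
  x=12 (N6, w=70) cum 425
⇒ x* = 6
y-coordinate, sorted with cumulative weight:
  y=0 (N3, w=60) cum 60
  y=1 (N6, w=70) cum 130
  y=2 (N1, w=30) cum 160
  y=6 (N5, w=15) cum 175
  y=6 (N7, w=100) cum 275  ← median
  y=11 (N2, w=110) cum 385
  y=11 (N4, w=40) cum 425
⇒ y* = 6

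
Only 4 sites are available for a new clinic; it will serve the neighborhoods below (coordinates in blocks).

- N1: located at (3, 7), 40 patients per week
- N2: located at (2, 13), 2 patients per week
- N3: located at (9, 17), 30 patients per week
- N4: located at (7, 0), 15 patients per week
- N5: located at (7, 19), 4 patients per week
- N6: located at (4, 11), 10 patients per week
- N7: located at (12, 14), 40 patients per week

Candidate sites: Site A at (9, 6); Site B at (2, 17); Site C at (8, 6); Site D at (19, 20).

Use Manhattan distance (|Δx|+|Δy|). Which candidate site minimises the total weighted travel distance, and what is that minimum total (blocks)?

Site C, total 1357 blocks

Total weighted distance at each candidate:
  Site A (9, 6): total = 1358
  Site B (2, 17): total = 1616
  Site C (8, 6): total = 1357
  Site D (19, 20): total = 2890
Minimum is at Site C with total 1357 blocks.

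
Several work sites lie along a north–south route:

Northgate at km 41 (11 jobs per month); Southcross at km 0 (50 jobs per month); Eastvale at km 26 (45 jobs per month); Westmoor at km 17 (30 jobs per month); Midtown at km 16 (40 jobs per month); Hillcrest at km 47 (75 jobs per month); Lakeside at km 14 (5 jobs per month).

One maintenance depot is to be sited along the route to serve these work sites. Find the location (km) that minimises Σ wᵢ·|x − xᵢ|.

x = 26

For a sum of weighted absolute distances on a line, the optimum is the weighted median (not the mean). Total weight W = 256; half-weight = 128.
Sort by position and accumulate weight:
  km 0 (Southcross, w=50) → cum 50
  km 14 (Lakeside, w=5) → cum 55
  km 16 (Midtown, w=40) → cum 95
  km 17 (Westmoor, w=30) → cum 125
  km 26 (Eastvale, w=45) → cum 170  ≥ 128 → median here
  km 41 (Northgate, w=11) → cum 181
  km 47 (Hillcrest, w=75) → cum 256
Optimal location: km 26.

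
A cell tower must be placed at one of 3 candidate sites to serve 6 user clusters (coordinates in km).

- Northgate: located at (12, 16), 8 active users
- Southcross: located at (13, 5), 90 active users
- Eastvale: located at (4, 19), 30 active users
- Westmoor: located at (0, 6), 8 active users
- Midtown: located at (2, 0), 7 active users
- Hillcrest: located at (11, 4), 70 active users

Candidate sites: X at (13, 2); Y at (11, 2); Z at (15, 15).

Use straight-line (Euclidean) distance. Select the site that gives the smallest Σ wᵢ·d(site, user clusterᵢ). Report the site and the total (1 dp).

Y, total 1286.5 km

Total weighted distance at each candidate:
  X (13, 2): total = 1344.4
  Y (11, 2): total = 1286.5
  Z (15, 15): total = 2392.5
Minimum is at Y with total 1286.5 km.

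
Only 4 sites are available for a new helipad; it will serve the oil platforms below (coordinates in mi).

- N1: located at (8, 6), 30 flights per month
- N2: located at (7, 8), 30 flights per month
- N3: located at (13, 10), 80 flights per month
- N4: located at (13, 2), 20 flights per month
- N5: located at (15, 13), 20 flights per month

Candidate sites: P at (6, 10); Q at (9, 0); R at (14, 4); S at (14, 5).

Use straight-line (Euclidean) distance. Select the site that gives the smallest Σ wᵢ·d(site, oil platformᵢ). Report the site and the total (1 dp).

Total weighted distance at each candidate:
  P (6, 10): total = 1163.6
  Q (9, 0): total = 1667.3
  R (14, 4): total = 1144.1
  S (14, 5): total = 1043.4
Minimum is at S with total 1043.4 mi.

S, total 1043.4 mi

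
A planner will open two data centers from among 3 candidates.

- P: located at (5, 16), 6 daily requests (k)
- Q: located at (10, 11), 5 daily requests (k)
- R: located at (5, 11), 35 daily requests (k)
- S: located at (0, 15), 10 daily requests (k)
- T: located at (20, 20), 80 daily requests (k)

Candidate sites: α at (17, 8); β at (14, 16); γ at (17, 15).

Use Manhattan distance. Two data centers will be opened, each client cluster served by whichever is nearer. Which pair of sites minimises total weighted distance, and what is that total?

Evaluate every pair (each demand assigned to the nearer of the two):
  {β, γ}: total = 1379
  {α, γ}: total = 1463
  {α, β}: total = 1539
Best pair: {β, γ} with total 1379.

{β, γ}, total 1379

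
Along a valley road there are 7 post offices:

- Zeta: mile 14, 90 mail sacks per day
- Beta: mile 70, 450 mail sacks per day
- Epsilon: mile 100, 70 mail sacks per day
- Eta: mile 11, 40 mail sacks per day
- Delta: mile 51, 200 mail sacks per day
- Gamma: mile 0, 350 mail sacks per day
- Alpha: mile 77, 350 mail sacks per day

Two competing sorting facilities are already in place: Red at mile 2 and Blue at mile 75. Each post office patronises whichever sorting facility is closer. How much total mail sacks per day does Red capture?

The indifferent point is the midpoint (2+75)/2 = 38.5; post offices left of it (closer to Red at 2) go to Red, those right go to Blue.
  Gamma at 0 (w=350) → Red
  Eta at 11 (w=40) → Red
  Zeta at 14 (w=90) → Red
  Delta at 51 (w=200) → Blue
  Beta at 70 (w=450) → Blue
  Alpha at 77 (w=350) → Blue
  Epsilon at 100 (w=70) → Blue
Red captures 480; Blue captures 1070.

480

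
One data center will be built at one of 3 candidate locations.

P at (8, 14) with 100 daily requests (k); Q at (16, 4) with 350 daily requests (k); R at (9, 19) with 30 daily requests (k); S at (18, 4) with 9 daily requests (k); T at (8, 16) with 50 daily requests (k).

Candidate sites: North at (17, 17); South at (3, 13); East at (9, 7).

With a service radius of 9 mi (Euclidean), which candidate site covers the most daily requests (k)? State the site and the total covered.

Coverage radius r = 9 mi; a point is covered iff (Δx)²+(Δy)² ≤ 9² = 81.
  North (17, 17): covers {R} → 30
  South (3, 13): covers {P, R, T} → 180
  East (9, 7): covers {P, Q} → 450
Maximum coverage at East: 450 daily requests (k).

East, covering 450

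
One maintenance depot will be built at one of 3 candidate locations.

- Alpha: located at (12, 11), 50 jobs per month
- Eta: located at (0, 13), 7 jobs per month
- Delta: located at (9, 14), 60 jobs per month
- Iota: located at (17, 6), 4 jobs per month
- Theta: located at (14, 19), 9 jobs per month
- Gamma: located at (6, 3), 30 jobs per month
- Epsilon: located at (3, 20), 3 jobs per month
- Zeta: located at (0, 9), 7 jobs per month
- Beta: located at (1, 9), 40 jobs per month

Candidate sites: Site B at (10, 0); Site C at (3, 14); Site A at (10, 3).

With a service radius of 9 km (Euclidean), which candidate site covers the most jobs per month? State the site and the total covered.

Site C, covering 117

Coverage radius r = 9 km; a point is covered iff (Δx)²+(Δy)² ≤ 9² = 81.
  Site B (10, 0): covers {Gamma} → 30
  Site C (3, 14): covers {Eta, Delta, Epsilon, Zeta, Beta} → 117
  Site A (10, 3): covers {Alpha, Iota, Gamma} → 84
Maximum coverage at Site C: 117 jobs per month.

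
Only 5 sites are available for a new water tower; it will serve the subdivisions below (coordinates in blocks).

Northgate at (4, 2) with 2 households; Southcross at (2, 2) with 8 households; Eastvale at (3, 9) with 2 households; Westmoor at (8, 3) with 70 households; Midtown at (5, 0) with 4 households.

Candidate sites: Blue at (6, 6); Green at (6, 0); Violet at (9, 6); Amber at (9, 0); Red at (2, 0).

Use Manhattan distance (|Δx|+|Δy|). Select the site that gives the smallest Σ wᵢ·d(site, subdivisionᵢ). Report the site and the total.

Amber, total 412 blocks

Total weighted distance at each candidate:
  Blue (6, 6): total = 466
  Green (6, 0): total = 434
  Violet (9, 6): total = 444
  Amber (9, 0): total = 412
  Red (2, 0): total = 686
Minimum is at Amber with total 412 blocks.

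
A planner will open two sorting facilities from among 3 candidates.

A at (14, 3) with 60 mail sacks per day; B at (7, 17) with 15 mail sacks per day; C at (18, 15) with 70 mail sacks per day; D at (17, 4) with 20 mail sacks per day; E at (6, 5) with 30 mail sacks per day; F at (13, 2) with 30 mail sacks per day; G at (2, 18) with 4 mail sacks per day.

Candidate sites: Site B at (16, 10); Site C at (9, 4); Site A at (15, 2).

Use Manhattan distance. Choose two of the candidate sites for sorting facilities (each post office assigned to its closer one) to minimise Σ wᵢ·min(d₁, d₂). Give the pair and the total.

Evaluate every pair (each demand assigned to the nearer of the two):
  {Site B, Site A}: total = 1438
  {Site B, Site C}: total = 1599
  {Site C, Site A}: total = 1809
Best pair: {Site B, Site A} with total 1438.

{Site B, Site A}, total 1438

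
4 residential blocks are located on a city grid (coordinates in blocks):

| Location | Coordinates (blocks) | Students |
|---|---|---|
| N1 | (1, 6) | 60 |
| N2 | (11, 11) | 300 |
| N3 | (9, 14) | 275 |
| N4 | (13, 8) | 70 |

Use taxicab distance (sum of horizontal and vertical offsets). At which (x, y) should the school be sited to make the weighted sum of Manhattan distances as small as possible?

(11, 11)

Manhattan distance separates: Σwᵢ(|x−xᵢ|+|y−yᵢ|) = Σwᵢ|x−xᵢ| + Σwᵢ|y−yᵢ|, so x and y are optimised independently as 1-D weighted medians.
Total weight W = 705; half = 352.5.
x-coordinate, sorted with cumulative weight:
  x=1 (N1, w=60) cum 60
  x=9 (N3, w=275) cum 335
  x=11 (N2, w=300) cum 635  ← median
  x=13 (N4, w=70) cum 705
⇒ x* = 11
y-coordinate, sorted with cumulative weight:
  y=6 (N1, w=60) cum 60
  y=8 (N4, w=70) cum 130
  y=11 (N2, w=300) cum 430  ← median
  y=14 (N3, w=275) cum 705
⇒ y* = 11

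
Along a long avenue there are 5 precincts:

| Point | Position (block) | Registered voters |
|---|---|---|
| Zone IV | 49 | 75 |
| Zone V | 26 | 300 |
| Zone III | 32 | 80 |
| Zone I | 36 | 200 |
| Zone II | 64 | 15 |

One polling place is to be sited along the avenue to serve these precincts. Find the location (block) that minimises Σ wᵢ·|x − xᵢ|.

x = 32

For a sum of weighted absolute distances on a line, the optimum is the weighted median (not the mean). Total weight W = 670; half-weight = 335.
Sort by position and accumulate weight:
  block 26 (Zone V, w=300) → cum 300
  block 32 (Zone III, w=80) → cum 380  ≥ 335 → median here
  block 36 (Zone I, w=200) → cum 580
  block 49 (Zone IV, w=75) → cum 655
  block 64 (Zone II, w=15) → cum 670
Optimal location: block 32.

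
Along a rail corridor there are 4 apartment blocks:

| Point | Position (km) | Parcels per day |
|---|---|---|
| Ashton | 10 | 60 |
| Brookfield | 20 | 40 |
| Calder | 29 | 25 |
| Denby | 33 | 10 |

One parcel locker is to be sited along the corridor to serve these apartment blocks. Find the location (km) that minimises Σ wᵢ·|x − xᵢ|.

x = 20

For a sum of weighted absolute distances on a line, the optimum is the weighted median (not the mean). Total weight W = 135; half-weight = 67.5.
Sort by position and accumulate weight:
  km 10 (Ashton, w=60) → cum 60
  km 20 (Brookfield, w=40) → cum 100  ≥ 67.5 → median here
  km 29 (Calder, w=25) → cum 125
  km 33 (Denby, w=10) → cum 135
Optimal location: km 20.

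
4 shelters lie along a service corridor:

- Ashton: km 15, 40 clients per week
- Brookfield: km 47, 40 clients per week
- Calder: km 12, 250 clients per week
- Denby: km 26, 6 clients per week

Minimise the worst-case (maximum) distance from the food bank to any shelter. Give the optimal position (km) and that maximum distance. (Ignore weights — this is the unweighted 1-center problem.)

The 1-center on a line is the midpoint of the two extreme points: leftmost at 12, rightmost at 47.
Optimal location = (12 + 47)/2 = 29.5; maximum distance = (47 − 12)/2 = 17.5.

location 29.5, max distance 17.5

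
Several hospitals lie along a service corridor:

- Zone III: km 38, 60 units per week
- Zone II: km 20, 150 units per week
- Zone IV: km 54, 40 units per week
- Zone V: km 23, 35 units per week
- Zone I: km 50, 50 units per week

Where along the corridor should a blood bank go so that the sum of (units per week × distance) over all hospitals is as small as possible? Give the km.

For a sum of weighted absolute distances on a line, the optimum is the weighted median (not the mean). Total weight W = 335; half-weight = 167.5.
Sort by position and accumulate weight:
  km 20 (Zone II, w=150) → cum 150
  km 23 (Zone V, w=35) → cum 185  ≥ 167.5 → median here
  km 38 (Zone III, w=60) → cum 245
  km 50 (Zone I, w=50) → cum 295
  km 54 (Zone IV, w=40) → cum 335
Optimal location: km 23.

x = 23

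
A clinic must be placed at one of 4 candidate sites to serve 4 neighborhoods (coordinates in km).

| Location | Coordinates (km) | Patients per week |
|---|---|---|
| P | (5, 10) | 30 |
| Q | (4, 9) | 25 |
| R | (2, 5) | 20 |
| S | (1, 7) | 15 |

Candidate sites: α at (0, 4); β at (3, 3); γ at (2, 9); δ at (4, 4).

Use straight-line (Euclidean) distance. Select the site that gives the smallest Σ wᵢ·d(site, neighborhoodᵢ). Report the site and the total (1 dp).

γ, total 258.4 km

Total weighted distance at each candidate:
  α (0, 4): total = 486.5
  β (3, 3): total = 482.3
  γ (2, 9): total = 258.4
  δ (4, 4): total = 415.8
Minimum is at γ with total 258.4 km.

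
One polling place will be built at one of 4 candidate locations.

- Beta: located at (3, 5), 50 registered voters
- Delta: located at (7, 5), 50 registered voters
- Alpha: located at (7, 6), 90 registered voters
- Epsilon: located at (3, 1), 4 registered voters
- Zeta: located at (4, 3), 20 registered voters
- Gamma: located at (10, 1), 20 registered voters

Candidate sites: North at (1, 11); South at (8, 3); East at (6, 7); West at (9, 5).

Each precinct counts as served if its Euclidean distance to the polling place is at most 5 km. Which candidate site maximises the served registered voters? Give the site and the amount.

Coverage radius r = 5 km; a point is covered iff (Δx)²+(Δy)² ≤ 5² = 25.
  North (1, 11): covers {none} → 0
  South (8, 3): covers {Delta, Alpha, Zeta, Gamma} → 180
  East (6, 7): covers {Beta, Delta, Alpha, Zeta} → 210
  West (9, 5): covers {Delta, Alpha, Gamma} → 160
Maximum coverage at East: 210 registered voters.

East, covering 210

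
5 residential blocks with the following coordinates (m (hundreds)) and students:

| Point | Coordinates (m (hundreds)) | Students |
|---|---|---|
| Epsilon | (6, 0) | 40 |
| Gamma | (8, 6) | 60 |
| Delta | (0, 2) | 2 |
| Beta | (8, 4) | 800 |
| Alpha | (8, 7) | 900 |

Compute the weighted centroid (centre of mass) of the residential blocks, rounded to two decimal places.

(7.95, 5.47)

The minimiser of Σwᵢ‖p−pᵢ‖² is the weighted centroid p* = (Σwᵢpᵢ)/(Σwᵢ).
Σwᵢ = 1802.
Σwᵢxᵢ = 40·6 + 60·8 + 2·0 + 800·8 + 900·8 = 14320.
Σwᵢyᵢ = 40·0 + 60·6 + 2·2 + 800·4 + 900·7 = 9864.
x* = 14320/1802 = 7.95, y* = 9864/1802 = 5.47.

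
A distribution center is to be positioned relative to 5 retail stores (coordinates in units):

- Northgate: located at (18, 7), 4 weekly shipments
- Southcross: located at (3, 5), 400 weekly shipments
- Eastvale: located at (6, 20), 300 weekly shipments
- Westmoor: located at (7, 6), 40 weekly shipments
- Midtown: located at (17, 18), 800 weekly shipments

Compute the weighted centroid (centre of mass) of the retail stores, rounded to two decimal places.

(10.98, 14.68)

The minimiser of Σwᵢ‖p−pᵢ‖² is the weighted centroid p* = (Σwᵢpᵢ)/(Σwᵢ).
Σwᵢ = 1544.
Σwᵢxᵢ = 4·18 + 400·3 + 300·6 + 40·7 + 800·17 = 16952.
Σwᵢyᵢ = 4·7 + 400·5 + 300·20 + 40·6 + 800·18 = 22668.
x* = 16952/1544 = 10.98, y* = 22668/1544 = 14.68.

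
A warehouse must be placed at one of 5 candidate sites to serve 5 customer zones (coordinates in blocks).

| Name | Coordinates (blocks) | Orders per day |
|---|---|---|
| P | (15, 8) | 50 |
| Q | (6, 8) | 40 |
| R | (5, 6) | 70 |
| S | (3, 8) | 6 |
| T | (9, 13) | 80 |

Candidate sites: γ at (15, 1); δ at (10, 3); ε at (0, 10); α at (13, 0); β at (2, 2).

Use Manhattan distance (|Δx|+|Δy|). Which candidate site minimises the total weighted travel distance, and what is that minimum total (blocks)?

Total weighted distance at each candidate:
  γ (15, 1): total = 3594
  δ (10, 3): total = 2372
  ε (0, 10): total = 2790
  α (13, 0): total = 3548
  β (2, 2): total = 3322
Minimum is at δ with total 2372 blocks.

δ, total 2372 blocks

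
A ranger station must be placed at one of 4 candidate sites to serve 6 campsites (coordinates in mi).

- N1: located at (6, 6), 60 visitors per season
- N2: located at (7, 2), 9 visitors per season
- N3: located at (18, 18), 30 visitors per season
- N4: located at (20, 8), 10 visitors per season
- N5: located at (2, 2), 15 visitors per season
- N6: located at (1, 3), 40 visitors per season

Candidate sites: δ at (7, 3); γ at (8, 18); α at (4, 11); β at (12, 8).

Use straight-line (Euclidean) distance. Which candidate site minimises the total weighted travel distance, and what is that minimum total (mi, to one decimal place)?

Total weighted distance at each candidate:
  δ (7, 3): total = 1212.5
  γ (8, 18): total = 2248.9
  α (4, 11): total = 1520.9
  β (12, 8): total = 1537.9
Minimum is at δ with total 1212.5 mi.

δ, total 1212.5 mi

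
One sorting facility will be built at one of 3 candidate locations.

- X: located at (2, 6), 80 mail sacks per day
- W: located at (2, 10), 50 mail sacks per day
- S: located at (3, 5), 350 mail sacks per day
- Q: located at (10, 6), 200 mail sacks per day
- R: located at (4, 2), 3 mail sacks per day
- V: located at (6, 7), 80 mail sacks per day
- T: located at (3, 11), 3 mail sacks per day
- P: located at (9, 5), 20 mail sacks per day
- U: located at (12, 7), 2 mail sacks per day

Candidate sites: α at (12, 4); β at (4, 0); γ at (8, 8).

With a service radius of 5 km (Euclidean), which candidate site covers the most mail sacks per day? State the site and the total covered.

Coverage radius r = 5 km; a point is covered iff (Δx)²+(Δy)² ≤ 5² = 25.
  α (12, 4): covers {Q, P, U} → 222
  β (4, 0): covers {R} → 3
  γ (8, 8): covers {Q, V, P, U} → 302
Maximum coverage at γ: 302 mail sacks per day.

γ, covering 302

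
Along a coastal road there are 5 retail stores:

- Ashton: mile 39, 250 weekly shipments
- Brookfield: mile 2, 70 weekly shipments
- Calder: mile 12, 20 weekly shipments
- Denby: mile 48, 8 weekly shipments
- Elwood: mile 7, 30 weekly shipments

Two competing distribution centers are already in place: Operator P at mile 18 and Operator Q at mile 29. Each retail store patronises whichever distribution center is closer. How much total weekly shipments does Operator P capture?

The indifferent point is the midpoint (18+29)/2 = 23.5; retail stores left of it (closer to Operator P at 18) go to Operator P, those right go to Operator Q.
  Brookfield at 2 (w=70) → Operator P
  Elwood at 7 (w=30) → Operator P
  Calder at 12 (w=20) → Operator P
  Ashton at 39 (w=250) → Operator Q
  Denby at 48 (w=8) → Operator Q
Operator P captures 120; Operator Q captures 258.

120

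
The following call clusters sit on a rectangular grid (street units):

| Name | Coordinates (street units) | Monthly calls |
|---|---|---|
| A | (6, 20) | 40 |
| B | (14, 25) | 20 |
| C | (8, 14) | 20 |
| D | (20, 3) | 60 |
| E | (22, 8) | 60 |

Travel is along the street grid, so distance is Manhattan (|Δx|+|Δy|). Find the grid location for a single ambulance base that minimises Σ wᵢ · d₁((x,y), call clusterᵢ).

Manhattan distance separates: Σwᵢ(|x−xᵢ|+|y−yᵢ|) = Σwᵢ|x−xᵢ| + Σwᵢ|y−yᵢ|, so x and y are optimised independently as 1-D weighted medians.
Total weight W = 200; half = 100.
x-coordinate, sorted with cumulative weight:
  x=6 (A, w=40) cum 40
  x=8 (C, w=20) cum 60
  x=14 (B, w=20) cum 80
  x=20 (D, w=60) cum 140  ← median
  x=22 (E, w=60) cum 200
⇒ x* = 20
y-coordinate, sorted with cumulative weight:
  y=3 (D, w=60) cum 60
  y=8 (E, w=60) cum 120  ← median
  y=14 (C, w=20) cum 140
  y=20 (A, w=40) cum 180
  y=25 (B, w=20) cum 200
⇒ y* = 8

(20, 8)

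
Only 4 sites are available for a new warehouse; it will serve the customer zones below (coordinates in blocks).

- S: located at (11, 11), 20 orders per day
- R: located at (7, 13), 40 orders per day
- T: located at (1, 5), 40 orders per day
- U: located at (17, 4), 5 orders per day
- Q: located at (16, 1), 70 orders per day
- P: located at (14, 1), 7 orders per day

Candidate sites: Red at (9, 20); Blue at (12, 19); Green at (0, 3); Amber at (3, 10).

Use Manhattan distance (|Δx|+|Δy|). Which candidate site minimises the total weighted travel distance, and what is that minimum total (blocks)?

Amber, total 2520 blocks

Total weighted distance at each candidate:
  Red (9, 20): total = 3608
  Blue (12, 19): total = 3400
  Green (0, 3): total = 2642
  Amber (3, 10): total = 2520
Minimum is at Amber with total 2520 blocks.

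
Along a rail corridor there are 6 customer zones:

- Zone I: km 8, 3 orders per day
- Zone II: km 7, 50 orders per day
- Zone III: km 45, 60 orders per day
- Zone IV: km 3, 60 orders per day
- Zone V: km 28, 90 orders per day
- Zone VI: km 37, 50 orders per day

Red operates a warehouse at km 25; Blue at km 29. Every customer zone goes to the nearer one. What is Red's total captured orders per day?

113

The indifferent point is the midpoint (25+29)/2 = 27; customer zones left of it (closer to Red at 25) go to Red, those right go to Blue.
  Zone IV at 3 (w=60) → Red
  Zone II at 7 (w=50) → Red
  Zone I at 8 (w=3) → Red
  Zone V at 28 (w=90) → Blue
  Zone VI at 37 (w=50) → Blue
  Zone III at 45 (w=60) → Blue
Red captures 113; Blue captures 200.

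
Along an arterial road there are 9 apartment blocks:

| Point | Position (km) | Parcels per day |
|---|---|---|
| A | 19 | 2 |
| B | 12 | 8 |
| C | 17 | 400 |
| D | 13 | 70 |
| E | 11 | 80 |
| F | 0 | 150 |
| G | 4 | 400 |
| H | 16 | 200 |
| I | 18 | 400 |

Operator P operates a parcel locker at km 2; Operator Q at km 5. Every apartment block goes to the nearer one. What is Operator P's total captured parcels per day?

150

The indifferent point is the midpoint (2+5)/2 = 3.5; apartment blocks left of it (closer to Operator P at 2) go to Operator P, those right go to Operator Q.
  F at 0 (w=150) → Operator P
  G at 4 (w=400) → Operator Q
  E at 11 (w=80) → Operator Q
  B at 12 (w=8) → Operator Q
  D at 13 (w=70) → Operator Q
  H at 16 (w=200) → Operator Q
  C at 17 (w=400) → Operator Q
  I at 18 (w=400) → Operator Q
  A at 19 (w=2) → Operator Q
Operator P captures 150; Operator Q captures 1560.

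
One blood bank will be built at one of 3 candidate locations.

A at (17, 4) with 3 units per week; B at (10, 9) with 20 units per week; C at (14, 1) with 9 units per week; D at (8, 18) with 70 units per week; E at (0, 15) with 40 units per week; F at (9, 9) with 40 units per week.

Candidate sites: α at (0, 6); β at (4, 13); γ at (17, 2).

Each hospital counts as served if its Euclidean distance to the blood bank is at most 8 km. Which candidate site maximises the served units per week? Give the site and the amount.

β, covering 170

Coverage radius r = 8 km; a point is covered iff (Δx)²+(Δy)² ≤ 8² = 64.
  α (0, 6): covers {none} → 0
  β (4, 13): covers {B, D, E, F} → 170
  γ (17, 2): covers {A, C} → 12
Maximum coverage at β: 170 units per week.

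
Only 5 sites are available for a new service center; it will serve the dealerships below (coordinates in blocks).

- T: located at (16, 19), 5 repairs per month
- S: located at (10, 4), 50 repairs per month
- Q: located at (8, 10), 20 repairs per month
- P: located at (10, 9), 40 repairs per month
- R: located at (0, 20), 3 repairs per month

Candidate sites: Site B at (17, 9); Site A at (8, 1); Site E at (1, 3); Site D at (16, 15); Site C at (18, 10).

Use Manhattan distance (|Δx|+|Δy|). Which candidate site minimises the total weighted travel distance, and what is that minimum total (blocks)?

Total weighted distance at each candidate:
  Site B (17, 9): total = 1219
  Site A (8, 1): total = 1041
  Site E (1, 3): total = 1589
  Site D (16, 15): total = 1673
  Site C (18, 10): total = 1399
Minimum is at Site A with total 1041 blocks.

Site A, total 1041 blocks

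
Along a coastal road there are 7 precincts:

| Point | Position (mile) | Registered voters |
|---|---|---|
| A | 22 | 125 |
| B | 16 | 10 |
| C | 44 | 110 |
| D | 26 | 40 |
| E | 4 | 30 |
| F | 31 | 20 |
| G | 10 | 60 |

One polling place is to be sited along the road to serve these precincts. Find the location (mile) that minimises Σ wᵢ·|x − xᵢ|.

For a sum of weighted absolute distances on a line, the optimum is the weighted median (not the mean). Total weight W = 395; half-weight = 197.5.
Sort by position and accumulate weight:
  mile 4 (E, w=30) → cum 30
  mile 10 (G, w=60) → cum 90
  mile 16 (B, w=10) → cum 100
  mile 22 (A, w=125) → cum 225  ≥ 197.5 → median here
  mile 26 (D, w=40) → cum 265
  mile 31 (F, w=20) → cum 285
  mile 44 (C, w=110) → cum 395
Optimal location: mile 22.

x = 22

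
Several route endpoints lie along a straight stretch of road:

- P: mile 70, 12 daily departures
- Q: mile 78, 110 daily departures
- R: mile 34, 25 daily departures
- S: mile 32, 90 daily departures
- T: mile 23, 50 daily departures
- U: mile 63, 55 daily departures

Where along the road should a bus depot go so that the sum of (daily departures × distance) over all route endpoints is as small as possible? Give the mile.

x = 63

For a sum of weighted absolute distances on a line, the optimum is the weighted median (not the mean). Total weight W = 342; half-weight = 171.
Sort by position and accumulate weight:
  mile 23 (T, w=50) → cum 50
  mile 32 (S, w=90) → cum 140
  mile 34 (R, w=25) → cum 165
  mile 63 (U, w=55) → cum 220  ≥ 171 → median here
  mile 70 (P, w=12) → cum 232
  mile 78 (Q, w=110) → cum 342
Optimal location: mile 63.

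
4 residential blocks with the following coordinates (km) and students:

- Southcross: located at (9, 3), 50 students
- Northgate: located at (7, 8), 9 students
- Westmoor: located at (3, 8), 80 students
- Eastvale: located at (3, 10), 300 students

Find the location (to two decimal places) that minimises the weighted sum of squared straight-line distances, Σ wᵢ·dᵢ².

(3.77, 8.80)

The minimiser of Σwᵢ‖p−pᵢ‖² is the weighted centroid p* = (Σwᵢpᵢ)/(Σwᵢ).
Σwᵢ = 439.
Σwᵢxᵢ = 50·9 + 9·7 + 80·3 + 300·3 = 1653.
Σwᵢyᵢ = 50·3 + 9·8 + 80·8 + 300·10 = 3862.
x* = 1653/439 = 3.77, y* = 3862/439 = 8.80.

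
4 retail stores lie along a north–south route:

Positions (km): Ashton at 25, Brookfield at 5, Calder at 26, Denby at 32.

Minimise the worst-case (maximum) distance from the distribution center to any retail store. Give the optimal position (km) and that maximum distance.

The 1-center on a line is the midpoint of the two extreme points: leftmost at 5, rightmost at 32.
Optimal location = (5 + 32)/2 = 18.5; maximum distance = (32 − 5)/2 = 13.5.

location 18.5, max distance 13.5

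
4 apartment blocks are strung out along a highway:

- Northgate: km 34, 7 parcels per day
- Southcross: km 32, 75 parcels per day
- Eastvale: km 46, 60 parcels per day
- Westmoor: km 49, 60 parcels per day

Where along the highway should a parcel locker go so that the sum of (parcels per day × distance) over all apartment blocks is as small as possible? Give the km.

For a sum of weighted absolute distances on a line, the optimum is the weighted median (not the mean). Total weight W = 202; half-weight = 101.
Sort by position and accumulate weight:
  km 32 (Southcross, w=75) → cum 75
  km 34 (Northgate, w=7) → cum 82
  km 46 (Eastvale, w=60) → cum 142  ≥ 101 → median here
  km 49 (Westmoor, w=60) → cum 202
Optimal location: km 46.

x = 46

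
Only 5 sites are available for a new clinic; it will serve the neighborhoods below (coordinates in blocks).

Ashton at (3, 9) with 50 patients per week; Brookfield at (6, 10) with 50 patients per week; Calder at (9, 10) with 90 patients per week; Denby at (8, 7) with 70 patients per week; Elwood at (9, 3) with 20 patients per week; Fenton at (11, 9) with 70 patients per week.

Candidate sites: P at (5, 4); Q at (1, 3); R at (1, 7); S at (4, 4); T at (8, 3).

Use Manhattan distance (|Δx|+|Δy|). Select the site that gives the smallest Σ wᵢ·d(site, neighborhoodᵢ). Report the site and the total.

T, total 2650 blocks

Total weighted distance at each candidate:
  P (5, 4): total = 2890
  Q (1, 3): total = 4400
  R (1, 7): total = 3160
  S (4, 4): total = 3140
  T (8, 3): total = 2650
Minimum is at T with total 2650 blocks.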